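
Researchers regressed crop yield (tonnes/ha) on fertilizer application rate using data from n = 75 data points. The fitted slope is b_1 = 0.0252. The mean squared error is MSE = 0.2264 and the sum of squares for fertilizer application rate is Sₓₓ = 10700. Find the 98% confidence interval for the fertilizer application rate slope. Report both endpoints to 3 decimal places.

(0.014, 0.036)

SE(b_1) = √(MSE/Sₓₓ) = √(0.2264/10700) = 0.00459988.
df = n − 2 = 73.
t* = t_{0.01, 73} = 2.378522.
Margin = t* × SE = 2.378522 × 0.00459988 = 0.01094.
CI: 0.0252 ± 0.01094 → (0.014, 0.036).
With 98% confidence, each one-unit increase in fertilizer application rate is associated with a change of between 0.014 and 0.036 tonnes/ha in crop yield.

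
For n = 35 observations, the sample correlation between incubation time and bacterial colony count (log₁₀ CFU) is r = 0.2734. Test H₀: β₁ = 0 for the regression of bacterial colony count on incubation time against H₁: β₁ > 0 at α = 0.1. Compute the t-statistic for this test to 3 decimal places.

t = r·√(n − 2)/√(1 − r²) = 0.2734·√33/√0.925252 = 1.633.
df = n − 2 = 33.
One-sided p ≈ 0.0560, which is < 0.1, so reject H₀.
There is evidence of a linear association between incubation time and bacterial colony count.

t = 1.633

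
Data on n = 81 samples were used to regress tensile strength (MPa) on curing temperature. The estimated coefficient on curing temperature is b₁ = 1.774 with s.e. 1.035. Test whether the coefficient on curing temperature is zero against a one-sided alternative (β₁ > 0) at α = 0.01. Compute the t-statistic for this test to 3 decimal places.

H₀: β₁ = 0 vs H₁: β₁ > 0.
t = (b₁ − β₁⁰)/SE = 1.774 / 1.035 = 1.714.
df = n − 2 = 81 − 2 = 79.
One-sided p ≈ 0.0452, which is ≥ 0.01, so fail to reject H₀.
The data do not give significant evidence that the true slope on curing temperature is positive.

t = 1.714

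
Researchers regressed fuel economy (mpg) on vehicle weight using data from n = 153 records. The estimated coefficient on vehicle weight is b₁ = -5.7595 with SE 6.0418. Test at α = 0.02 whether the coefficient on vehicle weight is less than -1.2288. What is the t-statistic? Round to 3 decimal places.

t = -0.750

H₀: β₁ = -1.2288 vs H₁: β₁ < -1.2288.
t = (b₁ − β₁⁰)/SE = (-5.7595 − (-1.2288)) / 6.0418 = -0.750.
df = n − 2 = 153 − 2 = 151.
One-sided p ≈ 0.2272, which is ≥ 0.02, so fail to reject H₀.
The data do not give significant evidence that the true slope on vehicle weight is below -1.2288 mpg per unit.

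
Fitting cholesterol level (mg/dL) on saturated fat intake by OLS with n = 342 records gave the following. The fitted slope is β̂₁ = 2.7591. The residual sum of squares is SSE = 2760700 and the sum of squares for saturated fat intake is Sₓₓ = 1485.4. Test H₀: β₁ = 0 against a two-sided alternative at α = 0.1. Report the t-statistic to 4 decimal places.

MSE = SSE/(n − 2) = 2760700/340 = 8119.71.
SE(β̂₁) = √(MSE/Sₓₓ) = √(8119.71/1485.4) = 2.33802.
t = 2.7591 / 2.33802 = 1.1801.
df = n − 2 = 340.
Two-sided p ≈ 0.2388, which is ≥ 0.1, so fail to reject H₀.
The data do not give significant evidence of an association between saturated fat intake and cholesterol level.

t = 1.1801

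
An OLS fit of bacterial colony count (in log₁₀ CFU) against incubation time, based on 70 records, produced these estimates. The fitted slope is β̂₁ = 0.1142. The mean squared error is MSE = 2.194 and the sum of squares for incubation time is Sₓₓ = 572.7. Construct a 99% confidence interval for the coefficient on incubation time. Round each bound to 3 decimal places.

(-0.050, 0.278)

SE(β̂₁) = √(MSE/Sₓₓ) = √(2.194/572.7) = 0.0618949.
df = n − 2 = 68.
t* = t_{0.005, 68} = 2.650081.
Margin = t* × SE = 2.650081 × 0.0618949 = 0.16403.
CI: 0.1142 ± 0.16403 → (-0.050, 0.278).
With 99% confidence, each one-unit increase in incubation time is associated with a change of between -0.050 and 0.278 log₁₀ CFU in bacterial colony count.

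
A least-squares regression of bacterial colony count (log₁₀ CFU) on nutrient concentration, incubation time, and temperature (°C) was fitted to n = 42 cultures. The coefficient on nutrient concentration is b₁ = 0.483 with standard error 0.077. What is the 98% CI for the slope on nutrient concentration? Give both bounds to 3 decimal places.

df = n − k − 1 = 42 − 3 − 1 = 38.
t* = t_{0.01, 38} = 2.428568.
Margin = t* × SE = 2.428568 × 0.077 = 0.18700.
CI: 0.483 ± 0.18700 → (0.296, 0.670).
With 98% confidence, each one-unit increase in nutrient concentration is associated with a change of between 0.296 and 0.670 log₁₀ CFU in bacterial colony count, holding the other predictors fixed.

(0.296, 0.670)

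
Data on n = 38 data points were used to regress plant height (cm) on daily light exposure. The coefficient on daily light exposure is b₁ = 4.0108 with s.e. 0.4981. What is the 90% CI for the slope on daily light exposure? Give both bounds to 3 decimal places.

df = n − 2 = 38 − 2 = 36.
t* = t_{0.05, 36} = 1.688298.
Margin = t* × SE = 1.688298 × 0.4981 = 0.84094.
CI: 4.0108 ± 0.84094 → (3.170, 4.852).
With 90% confidence, each one-unit increase in daily light exposure is associated with a change of between 3.170 and 4.852 cm in plant height.

(3.170, 4.852)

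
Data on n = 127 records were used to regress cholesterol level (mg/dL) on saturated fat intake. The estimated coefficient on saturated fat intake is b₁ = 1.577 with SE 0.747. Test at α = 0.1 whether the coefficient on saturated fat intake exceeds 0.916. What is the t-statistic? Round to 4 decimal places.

t = 0.8849

H₀: β₁ = 0.916 vs H₁: β₁ > 0.916.
t = (b₁ − β₁⁰)/SE = (1.577 − 0.916) / 0.747 = 0.8849.
df = n − 2 = 127 − 2 = 125.
One-sided p ≈ 0.1890, which is ≥ 0.1, so fail to reject H₀.
The data do not give significant evidence that the true slope on saturated fat intake exceeds 0.916 mg/dL per unit.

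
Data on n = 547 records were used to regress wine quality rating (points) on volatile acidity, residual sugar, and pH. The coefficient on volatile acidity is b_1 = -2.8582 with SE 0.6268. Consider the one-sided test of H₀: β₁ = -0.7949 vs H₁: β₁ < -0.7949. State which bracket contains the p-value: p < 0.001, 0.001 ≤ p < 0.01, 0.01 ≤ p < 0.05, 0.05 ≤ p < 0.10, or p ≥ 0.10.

p < 0.001

t = (-2.8582 − (-0.7949)) / 0.6268 = -3.292.
df = n − k − 1 = 547 − 3 − 1 = 543.
One-sided p = P(T_{543} < t) ≈ 0.0005.
So p < 0.001.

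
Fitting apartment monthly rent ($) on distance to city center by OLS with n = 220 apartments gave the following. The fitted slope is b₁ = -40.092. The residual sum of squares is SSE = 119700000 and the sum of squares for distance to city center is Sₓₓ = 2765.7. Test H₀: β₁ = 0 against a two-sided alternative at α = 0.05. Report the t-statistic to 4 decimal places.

MSE = SSE/(n − 2) = 119700000/218 = 549083.
SE(b₁) = √(MSE/Sₓₓ) = √(549083/2765.7) = 14.0902.
t = -40.092 / 14.0902 = -2.8454.
df = n − 2 = 218.
Two-sided p ≈ 0.0049, which is < 0.05, so reject H₀.
There is evidence that distance to city center is associated with apartment monthly rent.

t = -2.8454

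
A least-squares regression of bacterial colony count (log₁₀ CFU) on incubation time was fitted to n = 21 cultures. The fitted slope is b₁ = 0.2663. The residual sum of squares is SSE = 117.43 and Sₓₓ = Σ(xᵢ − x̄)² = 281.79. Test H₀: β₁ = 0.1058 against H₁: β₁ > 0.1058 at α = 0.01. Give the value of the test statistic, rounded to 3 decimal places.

t = 1.084

MSE = SSE/(n − 2) = 117.43/19 = 6.18053.
SE(b₁) = √(MSE/Sₓₓ) = √(6.18053/281.79) = 0.148098.
t = (0.2663 − 0.1058) / 0.148098 = 1.084.
df = n − 2 = 19.
One-sided p ≈ 0.1460, which is ≥ 0.01, so fail to reject H₀.
The data do not give significant evidence that the true slope on incubation time exceeds 0.1058 log₁₀ CFU per unit.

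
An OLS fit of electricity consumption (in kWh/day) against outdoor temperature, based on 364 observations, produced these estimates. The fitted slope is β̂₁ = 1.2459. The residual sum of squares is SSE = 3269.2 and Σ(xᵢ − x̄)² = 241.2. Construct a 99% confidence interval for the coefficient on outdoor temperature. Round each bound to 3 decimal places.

MSE = SSE/(n − 2) = 3269.2/362 = 9.03094.
SE(β̂₁) = √(MSE/Sₓₓ) = √(9.03094/241.2) = 0.193499.
df = n − 2 = 362.
t* = t_{0.005, 362} = 2.589479.
Margin = t* × SE = 2.589479 × 0.193499 = 0.50106.
CI: 1.2459 ± 0.50106 → (0.745, 1.747).
With 99% confidence, each one-unit increase in outdoor temperature is associated with a change of between 0.745 and 1.747 kWh/day in electricity consumption.

(0.745, 1.747)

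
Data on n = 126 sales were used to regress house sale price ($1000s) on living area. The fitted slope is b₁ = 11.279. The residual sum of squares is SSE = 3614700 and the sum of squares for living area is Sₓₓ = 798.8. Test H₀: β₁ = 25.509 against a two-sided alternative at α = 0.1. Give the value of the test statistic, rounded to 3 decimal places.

MSE = SSE/(n − 2) = 3614700/124 = 29150.8.
SE(b₁) = √(MSE/Sₓₓ) = √(29150.8/798.8) = 6.04096.
t = (11.279 − 25.509) / 6.04096 = -2.356.
df = n − 2 = 124.
Two-sided p ≈ 0.0201, which is < 0.1, so reject H₀.
There is evidence that the true slope on living area differs from 25.509 $1000s per unit.

t = -2.356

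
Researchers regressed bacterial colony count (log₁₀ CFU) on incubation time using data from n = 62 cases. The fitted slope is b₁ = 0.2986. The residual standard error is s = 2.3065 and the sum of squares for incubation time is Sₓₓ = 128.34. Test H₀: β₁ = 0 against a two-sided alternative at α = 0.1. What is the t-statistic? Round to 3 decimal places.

SE(b₁) = s/√Sₓₓ = 2.3065/√128.34 = 0.203598.
t = 0.2986 / 0.203598 = 1.467.
df = n − 2 = 60.
Two-sided p ≈ 0.1477, which is ≥ 0.1, so fail to reject H₀.
The data do not give significant evidence of an association between incubation time and bacterial colony count.

t = 1.467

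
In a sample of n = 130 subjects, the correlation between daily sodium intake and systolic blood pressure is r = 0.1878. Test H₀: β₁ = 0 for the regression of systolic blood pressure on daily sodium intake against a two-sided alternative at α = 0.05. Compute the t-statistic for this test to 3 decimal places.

t = r·√(n − 2)/√(1 − r²) = 0.1878·√128/√0.964731 = 2.163.
df = n − 2 = 128.
Two-sided p ≈ 0.0324, which is < 0.05, so reject H₀.
There is evidence of a linear association between daily sodium intake and systolic blood pressure.

t = 2.163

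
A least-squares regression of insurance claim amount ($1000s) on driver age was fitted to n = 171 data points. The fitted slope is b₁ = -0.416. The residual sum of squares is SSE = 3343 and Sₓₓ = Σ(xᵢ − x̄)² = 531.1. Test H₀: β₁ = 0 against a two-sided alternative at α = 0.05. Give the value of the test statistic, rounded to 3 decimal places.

t = -2.156

MSE = SSE/(n − 2) = 3343/169 = 19.7811.
SE(b₁) = √(MSE/Sₓₓ) = √(19.7811/531.1) = 0.192991.
t = -0.416 / 0.192991 = -2.156.
df = n − 2 = 169.
Two-sided p ≈ 0.0325, which is < 0.05, so reject H₀.
There is evidence that driver age is associated with insurance claim amount.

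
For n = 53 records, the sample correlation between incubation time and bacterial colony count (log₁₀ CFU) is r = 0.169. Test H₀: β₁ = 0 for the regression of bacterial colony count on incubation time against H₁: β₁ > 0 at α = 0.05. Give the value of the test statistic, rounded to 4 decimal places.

t = r·√(n − 2)/√(1 − r²) = 0.169·√51/√0.971439 = 1.2245.
df = n − 2 = 51.
One-sided p ≈ 0.1132, which is ≥ 0.05, so fail to reject H₀.
The data do not give significant evidence of a linear association between incubation time and bacterial colony count.

t = 1.2245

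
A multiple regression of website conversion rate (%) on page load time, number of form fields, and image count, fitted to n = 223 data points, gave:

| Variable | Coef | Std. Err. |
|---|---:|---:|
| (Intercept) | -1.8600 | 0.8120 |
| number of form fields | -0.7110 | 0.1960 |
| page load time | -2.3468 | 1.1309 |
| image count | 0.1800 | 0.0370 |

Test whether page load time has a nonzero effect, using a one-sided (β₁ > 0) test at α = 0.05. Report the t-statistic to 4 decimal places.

t = -2.0752

Read off: b = -2.3468, SE = 1.1309 for page load time.
H₀: β₁ = 0 vs H₁: β₁ > 0.
t = -2.3468 / 1.1309 = -2.0752.
df = n − k − 1 = 223 − 3 − 1 = 219.
One-sided p ≈ 0.9804, which is ≥ 0.05, so fail to reject H₀.
The data do not give significant evidence that the true slope on page load time is positive, holding the other predictors fixed.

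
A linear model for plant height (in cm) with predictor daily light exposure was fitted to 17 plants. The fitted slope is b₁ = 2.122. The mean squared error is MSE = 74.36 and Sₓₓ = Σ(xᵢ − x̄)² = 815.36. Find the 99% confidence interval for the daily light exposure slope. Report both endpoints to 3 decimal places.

(1.232, 3.012)

SE(b₁) = √(MSE/Sₓₓ) = √(74.36/815.36) = 0.301992.
df = n − 2 = 15.
t* = t_{0.005, 15} = 2.946713.
Margin = t* × SE = 2.946713 × 0.301992 = 0.88988.
CI: 2.122 ± 0.88988 → (1.232, 3.012).
With 99% confidence, each one-unit increase in daily light exposure is associated with a change of between 1.232 and 3.012 cm in plant height.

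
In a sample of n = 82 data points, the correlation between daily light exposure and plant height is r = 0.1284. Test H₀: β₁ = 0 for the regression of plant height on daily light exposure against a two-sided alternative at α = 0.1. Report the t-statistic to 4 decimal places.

t = r·√(n − 2)/√(1 − r²) = 0.1284·√80/√0.983513 = 1.1580.
df = n − 2 = 80.
Two-sided p ≈ 0.2503, which is ≥ 0.1, so fail to reject H₀.
The data do not give significant evidence of a linear association between daily light exposure and plant height.

t = 1.1580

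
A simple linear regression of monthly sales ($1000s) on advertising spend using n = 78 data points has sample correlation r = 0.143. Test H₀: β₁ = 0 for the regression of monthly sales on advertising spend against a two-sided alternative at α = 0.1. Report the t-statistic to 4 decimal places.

t = 1.2596

t = r·√(n − 2)/√(1 − r²) = 0.143·√76/√0.979551 = 1.2596.
df = n − 2 = 76.
Two-sided p ≈ 0.2117, which is ≥ 0.1, so fail to reject H₀.
The data do not give significant evidence of a linear association between advertising spend and monthly sales.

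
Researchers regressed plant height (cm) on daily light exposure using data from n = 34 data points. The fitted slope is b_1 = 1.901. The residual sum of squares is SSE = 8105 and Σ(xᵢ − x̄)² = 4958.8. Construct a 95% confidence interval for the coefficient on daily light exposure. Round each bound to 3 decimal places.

MSE = SSE/(n − 2) = 8105/32 = 253.281.
SE(b_1) = √(MSE/Sₓₓ) = √(253.281/4958.8) = 0.226002.
df = n − 2 = 32.
t* = t_{0.025, 32} = 2.036933.
Margin = t* × SE = 2.036933 × 0.226002 = 0.46035.
CI: 1.901 ± 0.46035 → (1.441, 2.361).
With 95% confidence, each one-unit increase in daily light exposure is associated with a change of between 1.441 and 2.361 cm in plant height.

(1.441, 2.361)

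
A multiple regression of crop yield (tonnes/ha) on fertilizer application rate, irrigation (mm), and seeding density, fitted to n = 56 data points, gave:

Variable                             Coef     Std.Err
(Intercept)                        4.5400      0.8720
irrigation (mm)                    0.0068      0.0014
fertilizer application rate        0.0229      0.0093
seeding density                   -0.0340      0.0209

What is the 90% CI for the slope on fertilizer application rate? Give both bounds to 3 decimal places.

Read off: b = 0.0229, SE = 0.0093 for fertilizer application rate.
df = n − k − 1 = 56 − 3 − 1 = 52.
t* = t_{0.05, 52} = 1.674689.
Margin = t* × SE = 1.674689 × 0.0093 = 0.01557.
CI: 0.0229 ± 0.01557 → (0.007, 0.038).

(0.007, 0.038)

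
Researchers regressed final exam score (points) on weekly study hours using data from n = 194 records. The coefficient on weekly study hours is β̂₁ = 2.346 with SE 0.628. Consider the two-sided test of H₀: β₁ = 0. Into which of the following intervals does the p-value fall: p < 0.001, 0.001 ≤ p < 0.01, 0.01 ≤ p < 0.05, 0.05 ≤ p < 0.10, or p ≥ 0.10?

p < 0.001

t = 2.346 / 0.628 = 3.736.
df = n − 2 = 194 − 2 = 192.
Two-sided p = 2·P(T_{192} > |t|) ≈ 0.0002.
So p < 0.001.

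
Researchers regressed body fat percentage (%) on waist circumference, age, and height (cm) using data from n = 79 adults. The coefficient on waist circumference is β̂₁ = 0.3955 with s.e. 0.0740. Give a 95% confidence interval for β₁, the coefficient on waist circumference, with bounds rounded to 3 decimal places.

df = n − k − 1 = 79 − 3 − 1 = 75.
t* = t_{0.025, 75} = 1.992102.
Margin = t* × SE = 1.992102 × 0.0740 = 0.14742.
CI: 0.3955 ± 0.14742 → (0.248, 0.543).
With 95% confidence, each one-unit increase in waist circumference is associated with a change of between 0.248 and 0.543 % in body fat percentage, holding the other predictors fixed.

(0.248, 0.543)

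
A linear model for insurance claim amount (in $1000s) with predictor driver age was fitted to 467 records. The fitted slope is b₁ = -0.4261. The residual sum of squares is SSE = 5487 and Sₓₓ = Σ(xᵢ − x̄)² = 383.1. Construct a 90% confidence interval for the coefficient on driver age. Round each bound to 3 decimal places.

(-0.715, -0.137)

MSE = SSE/(n − 2) = 5487/465 = 11.8.
SE(b₁) = √(MSE/Sₓₓ) = √(11.8/383.1) = 0.175503.
df = n − 2 = 465.
t* = t_{0.05, 465} = 1.648137.
Margin = t* × SE = 1.648137 × 0.175503 = 0.28925.
CI: -0.4261 ± 0.28925 → (-0.715, -0.137).
With 90% confidence, each one-unit increase in driver age is associated with a change of between -0.715 and -0.137 $1000s in insurance claim amount.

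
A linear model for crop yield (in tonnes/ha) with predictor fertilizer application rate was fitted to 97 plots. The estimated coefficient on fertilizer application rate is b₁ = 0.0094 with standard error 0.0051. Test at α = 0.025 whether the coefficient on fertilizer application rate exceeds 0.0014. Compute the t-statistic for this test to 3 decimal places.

t = 1.569

H₀: β₁ = 0.0014 vs H₁: β₁ > 0.0014.
t = (b₁ − β₁⁰)/SE = (0.0094 − 0.0014) / 0.0051 = 1.569.
df = n − 2 = 97 − 2 = 95.
One-sided p ≈ 0.0600, which is ≥ 0.025, so fail to reject H₀.
The data do not give significant evidence that the true slope on fertilizer application rate exceeds 0.0014 tonnes/ha per unit.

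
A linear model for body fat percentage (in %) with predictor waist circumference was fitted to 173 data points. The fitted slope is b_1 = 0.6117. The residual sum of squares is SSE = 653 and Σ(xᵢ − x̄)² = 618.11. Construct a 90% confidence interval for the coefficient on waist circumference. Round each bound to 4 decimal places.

(0.4817, 0.7417)

MSE = SSE/(n − 2) = 653/171 = 3.81871.
SE(b_1) = √(MSE/Sₓₓ) = √(3.81871/618.11) = 0.0786006.
df = n − 2 = 171.
t* = t_{0.05, 171} = 1.653813.
Margin = t* × SE = 1.653813 × 0.0786006 = 0.129991.
CI: 0.6117 ± 0.129991 → (0.4817, 0.7417).
With 90% confidence, each one-unit increase in waist circumference is associated with a change of between 0.4817 and 0.7417 % in body fat percentage.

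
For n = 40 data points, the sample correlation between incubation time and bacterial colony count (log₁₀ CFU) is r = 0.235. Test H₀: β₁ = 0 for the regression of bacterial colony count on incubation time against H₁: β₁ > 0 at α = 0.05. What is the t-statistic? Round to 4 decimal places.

t = r·√(n − 2)/√(1 − r²) = 0.235·√38/√0.944775 = 1.4904.
df = n − 2 = 38.
One-sided p ≈ 0.0722, which is ≥ 0.05, so fail to reject H₀.
The data do not give significant evidence of a linear association between incubation time and bacterial colony count.

t = 1.4904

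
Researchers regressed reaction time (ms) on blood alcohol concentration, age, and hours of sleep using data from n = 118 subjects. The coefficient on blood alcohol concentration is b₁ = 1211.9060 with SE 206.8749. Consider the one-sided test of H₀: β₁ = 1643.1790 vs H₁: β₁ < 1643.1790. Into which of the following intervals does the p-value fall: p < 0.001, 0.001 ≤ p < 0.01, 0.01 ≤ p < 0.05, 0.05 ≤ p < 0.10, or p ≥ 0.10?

t = (1211.9060 − 1643.1790) / 206.8749 = -2.085.
df = n − k − 1 = 118 − 3 − 1 = 114.
One-sided p = P(T_{114} < t) ≈ 0.0197.
So 0.01 ≤ p < 0.05.

0.01 ≤ p < 0.05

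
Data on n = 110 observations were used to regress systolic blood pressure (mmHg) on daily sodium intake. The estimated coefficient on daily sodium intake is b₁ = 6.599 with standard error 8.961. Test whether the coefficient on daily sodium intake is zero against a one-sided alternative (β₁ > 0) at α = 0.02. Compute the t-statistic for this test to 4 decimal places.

t = 0.7364

H₀: β₁ = 0 vs H₁: β₁ > 0.
t = (b₁ − β₁⁰)/SE = 6.599 / 8.961 = 0.7364.
df = n − 2 = 110 − 2 = 108.
One-sided p ≈ 0.2315, which is ≥ 0.02, so fail to reject H₀.
The data do not give significant evidence that the true slope on daily sodium intake is positive.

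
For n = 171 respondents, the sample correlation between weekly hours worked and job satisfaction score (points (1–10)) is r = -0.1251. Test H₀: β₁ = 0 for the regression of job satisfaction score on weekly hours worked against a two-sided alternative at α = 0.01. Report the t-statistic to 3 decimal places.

t = r·√(n − 2)/√(1 − r²) = -0.1251·√169/√0.98435 = -1.639.
df = n − 2 = 169.
Two-sided p ≈ 0.1030, which is ≥ 0.01, so fail to reject H₀.
The data do not give significant evidence of a linear association between weekly hours worked and job satisfaction score.

t = -1.639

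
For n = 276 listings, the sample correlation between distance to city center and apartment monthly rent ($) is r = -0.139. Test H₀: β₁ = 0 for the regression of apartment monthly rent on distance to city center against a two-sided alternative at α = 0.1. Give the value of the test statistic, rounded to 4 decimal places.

t = -2.3234

t = r·√(n − 2)/√(1 − r²) = -0.139·√274/√0.980679 = -2.3234.
df = n − 2 = 274.
Two-sided p ≈ 0.0209, which is < 0.1, so reject H₀.
There is evidence of a linear association between distance to city center and apartment monthly rent.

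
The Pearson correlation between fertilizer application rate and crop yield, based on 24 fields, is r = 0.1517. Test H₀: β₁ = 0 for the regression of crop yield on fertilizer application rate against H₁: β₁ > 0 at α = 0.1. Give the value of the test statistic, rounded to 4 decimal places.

t = r·√(n − 2)/√(1 − r²) = 0.1517·√22/√0.976987 = 0.7199.
df = n − 2 = 22.
One-sided p ≈ 0.2396, which is ≥ 0.1, so fail to reject H₀.
The data do not give significant evidence of a linear association between fertilizer application rate and crop yield.

t = 0.7199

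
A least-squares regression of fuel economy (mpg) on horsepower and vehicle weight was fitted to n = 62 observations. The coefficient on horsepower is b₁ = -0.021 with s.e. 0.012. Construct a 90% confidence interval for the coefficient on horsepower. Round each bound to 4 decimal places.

df = n − k − 1 = 62 − 2 − 1 = 59.
t* = t_{0.05, 59} = 1.671093.
Margin = t* × SE = 1.671093 × 0.012 = 0.020053.
CI: -0.021 ± 0.020053 → (-0.0411, -0.0009).
With 90% confidence, each one-unit increase in horsepower is associated with a change of between -0.0411 and -0.0009 mpg in fuel economy, holding the other predictors fixed.

(-0.0411, -0.0009)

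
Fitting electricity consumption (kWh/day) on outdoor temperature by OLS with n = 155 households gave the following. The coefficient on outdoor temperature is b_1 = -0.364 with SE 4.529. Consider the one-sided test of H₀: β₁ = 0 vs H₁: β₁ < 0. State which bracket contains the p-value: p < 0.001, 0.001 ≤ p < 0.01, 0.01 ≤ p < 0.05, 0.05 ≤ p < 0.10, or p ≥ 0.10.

p ≥ 0.10

t = -0.364 / 4.529 = -0.080.
df = n − 2 = 155 − 2 = 153.
One-sided p = P(T_{153} < t) ≈ 0.4680.
So p ≥ 0.10.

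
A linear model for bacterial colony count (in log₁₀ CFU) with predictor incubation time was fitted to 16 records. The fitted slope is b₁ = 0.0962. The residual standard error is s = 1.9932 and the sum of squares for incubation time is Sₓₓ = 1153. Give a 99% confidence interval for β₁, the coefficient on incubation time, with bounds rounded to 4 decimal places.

SE(b₁) = s/√Sₓₓ = 1.9932/√1153 = 0.0586997.
df = n − 2 = 14.
t* = t_{0.005, 14} = 2.976843.
Margin = t* × SE = 2.976843 × 0.0586997 = 0.174740.
CI: 0.0962 ± 0.174740 → (-0.0785, 0.2709).
With 99% confidence, each one-unit increase in incubation time is associated with a change of between -0.0785 and 0.2709 log₁₀ CFU in bacterial colony count.

(-0.0785, 0.2709)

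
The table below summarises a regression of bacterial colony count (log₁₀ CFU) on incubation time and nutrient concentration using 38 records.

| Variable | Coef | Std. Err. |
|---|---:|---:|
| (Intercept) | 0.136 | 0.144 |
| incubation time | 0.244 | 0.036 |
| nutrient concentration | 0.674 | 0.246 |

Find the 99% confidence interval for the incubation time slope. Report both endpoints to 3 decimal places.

Read off: b = 0.244, SE = 0.036 for incubation time.
df = n − k − 1 = 38 − 2 − 1 = 35.
t* = t_{0.005, 35} = 2.723806.
Margin = t* × SE = 2.723806 × 0.036 = 0.09806.
CI: 0.244 ± 0.09806 → (0.146, 0.342).

(0.146, 0.342)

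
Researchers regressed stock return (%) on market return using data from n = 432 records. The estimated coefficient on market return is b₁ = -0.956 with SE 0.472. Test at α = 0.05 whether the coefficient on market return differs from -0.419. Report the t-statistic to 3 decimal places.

H₀: β₁ = -0.419 vs H₁: β₁ ≠ -0.419.
t = (b₁ − β₁⁰)/SE = (-0.956 − (-0.419)) / 0.472 = -1.138.
df = n − 2 = 432 − 2 = 430.
Two-sided p ≈ 0.2559, which is ≥ 0.05, so fail to reject H₀.
The data are consistent with a true slope of -0.419 % per unit of market return.

t = -1.138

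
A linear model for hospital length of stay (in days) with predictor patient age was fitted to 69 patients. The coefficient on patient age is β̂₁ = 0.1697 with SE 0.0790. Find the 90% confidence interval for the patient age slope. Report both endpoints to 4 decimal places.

df = n − 2 = 69 − 2 = 67.
t* = t_{0.05, 67} = 1.667916.
Margin = t* × SE = 1.667916 × 0.0790 = 0.131765.
CI: 0.1697 ± 0.131765 → (0.0379, 0.3015).
With 90% confidence, each one-unit increase in patient age is associated with a change of between 0.0379 and 0.3015 days in hospital length of stay.

(0.0379, 0.3015)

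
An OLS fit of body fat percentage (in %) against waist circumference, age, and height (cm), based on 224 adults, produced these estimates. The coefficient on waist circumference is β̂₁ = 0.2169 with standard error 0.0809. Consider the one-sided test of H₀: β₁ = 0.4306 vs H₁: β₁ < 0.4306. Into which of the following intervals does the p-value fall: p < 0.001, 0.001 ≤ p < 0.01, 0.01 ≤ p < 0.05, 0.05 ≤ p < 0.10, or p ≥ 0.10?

0.001 ≤ p < 0.01

t = (0.2169 − 0.4306) / 0.0809 = -2.642.
df = n − k − 1 = 224 − 3 − 1 = 220.
One-sided p = P(T_{220} < t) ≈ 0.0044.
So 0.001 ≤ p < 0.01.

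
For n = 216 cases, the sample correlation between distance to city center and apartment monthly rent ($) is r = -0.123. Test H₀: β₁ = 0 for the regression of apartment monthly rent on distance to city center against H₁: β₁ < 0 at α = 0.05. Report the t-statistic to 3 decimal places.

t = r·√(n − 2)/√(1 − r²) = -0.123·√214/√0.984871 = -1.813.
df = n − 2 = 214.
One-sided p ≈ 0.0356, which is < 0.05, so reject H₀.
There is evidence of a linear association between distance to city center and apartment monthly rent.

t = -1.813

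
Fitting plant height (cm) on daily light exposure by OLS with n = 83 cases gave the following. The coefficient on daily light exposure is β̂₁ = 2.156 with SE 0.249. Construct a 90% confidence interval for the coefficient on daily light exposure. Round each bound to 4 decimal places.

(1.7417, 2.5703)

df = n − 2 = 83 − 2 = 81.
t* = t_{0.05, 81} = 1.663884.
Margin = t* × SE = 1.663884 × 0.249 = 0.414307.
CI: 2.156 ± 0.414307 → (1.7417, 2.5703).
With 90% confidence, each one-unit increase in daily light exposure is associated with a change of between 1.7417 and 2.5703 cm in plant height.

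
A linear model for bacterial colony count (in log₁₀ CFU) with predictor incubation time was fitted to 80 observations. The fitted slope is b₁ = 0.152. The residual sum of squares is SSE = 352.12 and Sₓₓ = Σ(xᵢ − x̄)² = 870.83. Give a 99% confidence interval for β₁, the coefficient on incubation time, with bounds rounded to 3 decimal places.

MSE = SSE/(n − 2) = 352.12/78 = 4.51436.
SE(b₁) = √(MSE/Sₓₓ) = √(4.51436/870.83) = 0.0719998.
df = n − 2 = 78.
t* = t_{0.005, 78} = 2.64034.
Margin = t* × SE = 2.64034 × 0.0719998 = 0.19010.
CI: 0.152 ± 0.19010 → (-0.038, 0.342).
With 99% confidence, each one-unit increase in incubation time is associated with a change of between -0.038 and 0.342 log₁₀ CFU in bacterial colony count.

(-0.038, 0.342)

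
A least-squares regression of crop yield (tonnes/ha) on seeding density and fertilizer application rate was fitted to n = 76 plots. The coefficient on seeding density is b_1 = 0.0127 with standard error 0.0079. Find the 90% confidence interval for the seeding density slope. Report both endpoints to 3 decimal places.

(0.000, 0.026)

df = n − k − 1 = 76 − 2 − 1 = 73.
t* = t_{0.05, 73} = 1.665996.
Margin = t* × SE = 1.665996 × 0.0079 = 0.01316.
CI: 0.0127 ± 0.01316 → (0.000, 0.026).
With 90% confidence, each one-unit increase in seeding density is associated with a change of between 0.000 and 0.026 tonnes/ha in crop yield, holding the other predictors fixed.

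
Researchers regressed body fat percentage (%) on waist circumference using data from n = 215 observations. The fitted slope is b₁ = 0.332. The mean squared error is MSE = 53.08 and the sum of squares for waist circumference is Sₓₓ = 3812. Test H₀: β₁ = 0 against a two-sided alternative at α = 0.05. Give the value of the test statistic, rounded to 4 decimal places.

SE(b₁) = √(MSE/Sₓₓ) = √(53.08/3812) = 0.118002.
t = 0.332 / 0.118002 = 2.8135.
df = n − 2 = 213.
Two-sided p ≈ 0.0054, which is < 0.05, so reject H₀.
There is evidence that waist circumference is associated with body fat percentage.

t = 2.8135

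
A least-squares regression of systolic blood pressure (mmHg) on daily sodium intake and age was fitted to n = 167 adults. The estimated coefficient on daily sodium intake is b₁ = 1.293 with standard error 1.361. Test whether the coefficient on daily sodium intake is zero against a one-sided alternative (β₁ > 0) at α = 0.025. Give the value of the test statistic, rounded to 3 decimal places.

H₀: β₁ = 0 vs H₁: β₁ > 0.
t = (b₁ − β₁⁰)/SE = 1.293 / 1.361 = 0.950.
df = n − k − 1 = 167 − 2 − 1 = 164.
One-sided p ≈ 0.1717, which is ≥ 0.025, so fail to reject H₀.
The data do not give significant evidence that the true slope on daily sodium intake is positive, holding the other predictors fixed.

t = 0.950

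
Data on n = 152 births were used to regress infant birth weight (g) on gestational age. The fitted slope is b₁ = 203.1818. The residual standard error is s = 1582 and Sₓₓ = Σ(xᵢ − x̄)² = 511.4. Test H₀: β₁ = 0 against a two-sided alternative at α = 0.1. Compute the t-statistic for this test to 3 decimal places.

SE(b₁) = s/√Sₓₓ = 1582/√511.4 = 69.9562.
t = 203.1818 / 69.9562 = 2.904.
df = n − 2 = 150.
Two-sided p ≈ 0.0042, which is < 0.1, so reject H₀.
There is evidence that gestational age is associated with infant birth weight.

t = 2.904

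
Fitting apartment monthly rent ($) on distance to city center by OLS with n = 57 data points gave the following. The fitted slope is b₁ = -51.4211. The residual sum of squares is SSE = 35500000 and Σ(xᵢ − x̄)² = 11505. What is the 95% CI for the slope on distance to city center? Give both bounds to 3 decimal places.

(-66.432, -36.411)

MSE = SSE/(n − 2) = 35500000/55 = 645455.
SE(b₁) = √(MSE/Sₓₓ) = √(645455/11505) = 7.49013.
df = n − 2 = 55.
t* = t_{0.025, 55} = 2.004045.
Margin = t* × SE = 2.004045 × 7.49013 = 15.01056.
CI: -51.4211 ± 15.01056 → (-66.432, -36.411).
With 95% confidence, each one-unit increase in distance to city center is associated with a change of between -66.432 and -36.411 $ in apartment monthly rent.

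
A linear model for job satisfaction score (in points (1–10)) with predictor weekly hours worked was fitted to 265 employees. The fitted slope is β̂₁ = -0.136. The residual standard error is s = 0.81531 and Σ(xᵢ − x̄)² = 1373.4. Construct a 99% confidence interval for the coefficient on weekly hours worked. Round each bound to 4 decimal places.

(-0.1931, -0.0789)

SE(β̂₁) = s/√Sₓₓ = 0.81531/√1373.4 = 0.0220001.
df = n − 2 = 263.
t* = t_{0.005, 263} = 2.594652.
Margin = t* × SE = 2.594652 × 0.0220001 = 0.057083.
CI: -0.136 ± 0.057083 → (-0.1931, -0.0789).
With 99% confidence, each one-unit increase in weekly hours worked is associated with a change of between -0.1931 and -0.0789 points (1–10) in job satisfaction score.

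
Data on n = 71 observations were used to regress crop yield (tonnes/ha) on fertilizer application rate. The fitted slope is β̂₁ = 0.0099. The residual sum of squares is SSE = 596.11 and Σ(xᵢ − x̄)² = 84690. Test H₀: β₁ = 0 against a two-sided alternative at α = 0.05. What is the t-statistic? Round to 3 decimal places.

t = 0.980

MSE = SSE/(n − 2) = 596.11/69 = 8.63928.
SE(β̂₁) = √(MSE/Sₓₓ) = √(8.63928/84690) = 0.0101.
t = 0.0099 / 0.0101 = 0.980.
df = n − 2 = 69.
Two-sided p ≈ 0.3304, which is ≥ 0.05, so fail to reject H₀.
The data do not give significant evidence of an association between fertilizer application rate and crop yield.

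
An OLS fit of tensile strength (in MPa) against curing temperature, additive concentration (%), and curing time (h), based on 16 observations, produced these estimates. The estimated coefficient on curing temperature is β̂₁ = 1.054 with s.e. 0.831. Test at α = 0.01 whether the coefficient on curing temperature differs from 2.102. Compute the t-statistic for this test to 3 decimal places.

H₀: β₁ = 2.102 vs H₁: β₁ ≠ 2.102.
t = (β̂₁ − β₁⁰)/SE = (1.054 − 2.102) / 0.831 = -1.261.
df = n − k − 1 = 16 − 3 − 1 = 12.
Two-sided p ≈ 0.2312, which is ≥ 0.01, so fail to reject H₀.
The data are consistent with a true slope of 2.102 MPa per unit of curing temperature, holding the other predictors fixed.

t = -1.261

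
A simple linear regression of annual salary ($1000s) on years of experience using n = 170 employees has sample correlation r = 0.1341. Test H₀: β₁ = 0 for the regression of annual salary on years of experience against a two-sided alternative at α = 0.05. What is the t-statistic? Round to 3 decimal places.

t = 1.754

t = r·√(n − 2)/√(1 − r²) = 0.1341·√168/√0.982017 = 1.754.
df = n − 2 = 168.
Two-sided p ≈ 0.0813, which is ≥ 0.05, so fail to reject H₀.
The data do not give significant evidence of a linear association between years of experience and annual salary.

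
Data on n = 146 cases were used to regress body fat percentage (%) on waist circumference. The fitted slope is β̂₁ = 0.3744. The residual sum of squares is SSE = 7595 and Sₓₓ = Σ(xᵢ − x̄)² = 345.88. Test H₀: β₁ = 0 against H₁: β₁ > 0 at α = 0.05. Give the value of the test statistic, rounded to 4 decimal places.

t = 0.9588

MSE = SSE/(n − 2) = 7595/144 = 52.7431.
SE(β̂₁) = √(MSE/Sₓₓ) = √(52.7431/345.88) = 0.390499.
t = 0.3744 / 0.390499 = 0.9588.
df = n − 2 = 144.
One-sided p ≈ 0.1696, which is ≥ 0.05, so fail to reject H₀.
The data do not give significant evidence that the true slope on waist circumference is positive.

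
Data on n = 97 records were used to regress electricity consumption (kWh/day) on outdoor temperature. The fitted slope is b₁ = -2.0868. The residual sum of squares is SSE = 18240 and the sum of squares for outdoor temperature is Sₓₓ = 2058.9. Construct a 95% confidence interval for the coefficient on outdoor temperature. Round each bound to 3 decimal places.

MSE = SSE/(n − 2) = 18240/95 = 192.
SE(b₁) = √(MSE/Sₓₓ) = √(192/2058.9) = 0.305375.
df = n − 2 = 95.
t* = t_{0.025, 95} = 1.985251.
Margin = t* × SE = 1.985251 × 0.305375 = 0.60625.
CI: -2.0868 ± 0.60625 → (-2.693, -1.481).
With 95% confidence, each one-unit increase in outdoor temperature is associated with a change of between -2.693 and -1.481 kWh/day in electricity consumption.

(-2.693, -1.481)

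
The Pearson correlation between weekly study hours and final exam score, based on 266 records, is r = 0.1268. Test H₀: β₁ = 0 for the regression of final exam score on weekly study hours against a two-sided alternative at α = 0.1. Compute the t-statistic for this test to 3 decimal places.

t = r·√(n − 2)/√(1 − r²) = 0.1268·√264/√0.983922 = 2.077.
df = n − 2 = 264.
Two-sided p ≈ 0.0388, which is < 0.1, so reject H₀.
There is evidence of a linear association between weekly study hours and final exam score.

t = 2.077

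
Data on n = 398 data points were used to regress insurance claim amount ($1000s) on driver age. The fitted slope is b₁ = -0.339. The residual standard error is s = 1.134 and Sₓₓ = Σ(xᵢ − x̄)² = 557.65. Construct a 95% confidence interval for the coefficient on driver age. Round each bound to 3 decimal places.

SE(b₁) = s/√Sₓₓ = 1.134/√557.65 = 0.0480211.
df = n − 2 = 396.
t* = t_{0.025, 396} = 1.965973.
Margin = t* × SE = 1.965973 × 0.0480211 = 0.09441.
CI: -0.339 ± 0.09441 → (-0.433, -0.245).
With 95% confidence, each one-unit increase in driver age is associated with a change of between -0.433 and -0.245 $1000s in insurance claim amount.

(-0.433, -0.245)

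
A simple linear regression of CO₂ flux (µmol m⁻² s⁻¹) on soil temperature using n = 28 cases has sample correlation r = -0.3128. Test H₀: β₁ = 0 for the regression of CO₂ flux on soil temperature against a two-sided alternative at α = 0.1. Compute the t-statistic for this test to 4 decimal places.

t = -1.6792

t = r·√(n − 2)/√(1 − r²) = -0.3128·√26/√0.902156 = -1.6792.
df = n − 2 = 26.
Two-sided p ≈ 0.1051, which is ≥ 0.1, so fail to reject H₀.
The data do not give significant evidence of a linear association between soil temperature and CO₂ flux.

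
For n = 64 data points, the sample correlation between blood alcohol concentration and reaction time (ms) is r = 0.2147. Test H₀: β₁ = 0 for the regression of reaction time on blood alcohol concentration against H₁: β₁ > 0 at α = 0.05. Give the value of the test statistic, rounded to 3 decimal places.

t = 1.731

t = r·√(n − 2)/√(1 − r²) = 0.2147·√62/√0.953904 = 1.731.
df = n − 2 = 62.
One-sided p ≈ 0.0442, which is < 0.05, so reject H₀.
There is evidence of a linear association between blood alcohol concentration and reaction time.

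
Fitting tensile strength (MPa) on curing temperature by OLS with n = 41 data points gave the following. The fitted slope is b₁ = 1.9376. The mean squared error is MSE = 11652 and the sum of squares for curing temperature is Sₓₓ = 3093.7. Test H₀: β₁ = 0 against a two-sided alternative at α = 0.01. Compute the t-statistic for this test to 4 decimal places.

t = 0.9984

SE(b₁) = √(MSE/Sₓₓ) = √(11652/3093.7) = 1.94071.
t = 1.9376 / 1.94071 = 0.9984.
df = n − 2 = 39.
Two-sided p ≈ 0.3242, which is ≥ 0.01, so fail to reject H₀.
The data do not give significant evidence of an association between curing temperature and tensile strength.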